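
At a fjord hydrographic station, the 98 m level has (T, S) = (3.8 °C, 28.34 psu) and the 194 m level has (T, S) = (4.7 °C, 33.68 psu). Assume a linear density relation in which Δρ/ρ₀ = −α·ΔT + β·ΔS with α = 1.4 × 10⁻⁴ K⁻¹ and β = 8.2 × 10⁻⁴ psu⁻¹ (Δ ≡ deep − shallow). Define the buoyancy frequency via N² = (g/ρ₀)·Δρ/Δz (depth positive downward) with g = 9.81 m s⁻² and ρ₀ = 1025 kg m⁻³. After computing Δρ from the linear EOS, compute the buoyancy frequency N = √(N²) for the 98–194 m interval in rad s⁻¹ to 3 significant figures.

0.0208 rad s⁻¹

ΔT = +0.9 K, ΔS = +5.34 psu (deep − shallow).
Δρ/ρ₀ = −αΔT + βΔS = -1.26 × 10⁻⁴ + 4.3788 × 10⁻³ = 4.2528 × 10⁻³, so Δρ ≈ 4.359 kg m⁻³.
N² = (g/ρ₀)·Δρ/Δz = g·(Δρ/ρ₀)/Δz = 9.81 × 4.2528 × 10⁻³ / 96 = 4.3458 × 10⁻⁴ s⁻².
N = √(4.3458 × 10⁻⁴) = 0.020847 rad s⁻¹ ≈ 0.0208 rad s⁻¹.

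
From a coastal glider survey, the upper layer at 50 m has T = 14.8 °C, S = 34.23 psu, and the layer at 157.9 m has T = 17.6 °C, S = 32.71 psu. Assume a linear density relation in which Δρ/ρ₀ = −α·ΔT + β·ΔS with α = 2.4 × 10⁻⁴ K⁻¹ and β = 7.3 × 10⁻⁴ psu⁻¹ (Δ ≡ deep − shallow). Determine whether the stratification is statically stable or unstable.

unstable

ΔT = 17.6 − 14.8 = +2.8 K and ΔS = 32.71 − 34.23 = -1.52 psu (deep − shallow).
−αΔT = -6.72 × 10⁻⁴; βΔS = -1.1096 × 10⁻³; sum Δρ/ρ₀ = -1.7816 × 10⁻³.
Δρ/ρ₀ < 0, so Δρ < 0: deeper water is lighter → statically unstable; the column would overturn.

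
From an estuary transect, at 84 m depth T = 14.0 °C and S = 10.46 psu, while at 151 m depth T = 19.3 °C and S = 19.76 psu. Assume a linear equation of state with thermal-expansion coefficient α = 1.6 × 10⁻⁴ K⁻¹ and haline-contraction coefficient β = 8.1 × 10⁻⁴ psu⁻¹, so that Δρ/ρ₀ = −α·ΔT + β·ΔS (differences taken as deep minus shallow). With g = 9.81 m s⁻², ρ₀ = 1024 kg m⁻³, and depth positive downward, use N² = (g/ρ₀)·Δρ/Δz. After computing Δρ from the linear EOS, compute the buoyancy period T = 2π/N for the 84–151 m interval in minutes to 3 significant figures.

ΔT = +5.3 K, ΔS = +9.30 psu (deep − shallow).
Δρ/ρ₀ = −αΔT + βΔS = -8.48 × 10⁻⁴ + 7.533 × 10⁻³ = 6.685 × 10⁻³, so Δρ ≈ 6.845 kg m⁻³.
N² = (g/ρ₀)·Δρ/Δz = g·(Δρ/ρ₀)/Δz = 9.81 × 6.685 × 10⁻³ / 67 = 9.7880 × 10⁻⁴ s⁻².
N = √(9.7880 × 10⁻⁴) = 0.031286 rad s⁻¹ → T = 2π/N = 200.83 s = 3.3472 min ≈ 3.35 min.

3.35 min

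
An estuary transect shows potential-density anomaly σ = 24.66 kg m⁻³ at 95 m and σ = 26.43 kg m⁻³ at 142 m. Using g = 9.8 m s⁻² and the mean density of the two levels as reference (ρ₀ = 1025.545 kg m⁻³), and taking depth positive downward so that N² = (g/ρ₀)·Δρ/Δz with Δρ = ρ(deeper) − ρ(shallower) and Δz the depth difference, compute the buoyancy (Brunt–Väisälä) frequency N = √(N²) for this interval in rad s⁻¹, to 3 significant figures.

Δρ = 1026.43 − 1024.66 = 1.77 kg m⁻³ over Δz = 142 − 95 = 47 m.
N² = (9.8/1025.545) × (1.77/47) = 3.5987 × 10⁻⁴ s⁻².
N = √(3.5987 × 10⁻⁴) = 0.018970 rad s⁻¹ ≈ 0.0190 rad s⁻¹.

0.0190 rad s⁻¹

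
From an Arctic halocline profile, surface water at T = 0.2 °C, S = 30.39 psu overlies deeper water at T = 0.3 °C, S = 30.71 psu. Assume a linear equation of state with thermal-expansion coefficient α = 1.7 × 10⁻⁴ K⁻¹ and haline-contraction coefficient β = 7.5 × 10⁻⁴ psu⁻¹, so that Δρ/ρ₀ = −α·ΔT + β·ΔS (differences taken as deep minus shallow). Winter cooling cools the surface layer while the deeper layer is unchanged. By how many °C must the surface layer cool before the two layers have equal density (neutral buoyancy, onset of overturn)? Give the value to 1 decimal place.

Neutral buoyancy requires Δρ = 0, i.e. −α(T_deep − T_surf′) + β(S_deep − S_surf) = 0.
T_surf′ = T_deep − (β/α)·ΔS = 0.3 − (7.5 × 10⁻⁴/1.7 × 10⁻⁴)·(+0.32) = -1.112 °C.
Cooling required: 0.2 − (-1.112) = 1.312 °C.

1.3 °C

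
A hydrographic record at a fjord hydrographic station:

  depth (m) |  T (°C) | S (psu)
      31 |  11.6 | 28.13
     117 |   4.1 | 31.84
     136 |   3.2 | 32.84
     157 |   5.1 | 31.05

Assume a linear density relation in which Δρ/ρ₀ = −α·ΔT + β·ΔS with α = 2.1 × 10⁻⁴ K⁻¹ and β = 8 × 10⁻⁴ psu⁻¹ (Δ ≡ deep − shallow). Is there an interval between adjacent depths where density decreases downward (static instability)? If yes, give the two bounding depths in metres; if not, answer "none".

Evaluate Δρ/ρ₀ = −αΔT + βΔS across each adjacent pair:
  31–117 m: −αΔT+βΔS = −(2.1 × 10⁻⁴)(-7.5)+(8 × 10⁻⁴)(+3.71) = 4.5 × 10⁻³ → stable
  117–136 m: −αΔT+βΔS = −(2.1 × 10⁻⁴)(-0.9)+(8 × 10⁻⁴)(+1.00) = 9.9 × 10⁻⁴ → stable
  136–157 m: −αΔT+βΔS = −(2.1 × 10⁻⁴)(+1.9)+(8 × 10⁻⁴)(-1.79) = -1.8 × 10⁻³ → UNSTABLE
The 136–157 m interval has Δρ < 0: lighter water underlies denser water.

136–157 m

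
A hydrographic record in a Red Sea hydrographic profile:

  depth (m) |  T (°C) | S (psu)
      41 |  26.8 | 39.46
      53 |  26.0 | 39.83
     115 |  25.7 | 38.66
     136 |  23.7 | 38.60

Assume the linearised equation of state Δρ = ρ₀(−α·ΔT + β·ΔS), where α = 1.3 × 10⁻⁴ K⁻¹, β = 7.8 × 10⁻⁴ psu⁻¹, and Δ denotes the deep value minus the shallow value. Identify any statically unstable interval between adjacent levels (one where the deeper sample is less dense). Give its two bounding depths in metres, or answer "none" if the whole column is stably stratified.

Evaluate Δρ/ρ₀ = −αΔT + βΔS across each adjacent pair:
  41–53 m: −αΔT+βΔS = −(1.3 × 10⁻⁴)(-0.8)+(7.8 × 10⁻⁴)(+0.37) = 3.9 × 10⁻⁴ → stable
  53–115 m: −αΔT+βΔS = −(1.3 × 10⁻⁴)(-0.3)+(7.8 × 10⁻⁴)(-1.17) = -8.7 × 10⁻⁴ → UNSTABLE
  115–136 m: −αΔT+βΔS = −(1.3 × 10⁻⁴)(-2.0)+(7.8 × 10⁻⁴)(-0.06) = 2.1 × 10⁻⁴ → stable
The 53–115 m interval has Δρ < 0: lighter water underlies denser water.

53–115 m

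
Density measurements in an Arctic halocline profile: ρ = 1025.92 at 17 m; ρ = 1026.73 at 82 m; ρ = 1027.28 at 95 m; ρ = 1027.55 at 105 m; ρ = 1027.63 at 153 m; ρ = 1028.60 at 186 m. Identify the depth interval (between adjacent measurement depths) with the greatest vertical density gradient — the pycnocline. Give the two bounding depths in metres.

82–95 m

Compute the density gradient over each adjacent pair:
  17–82 m: Δρ/Δz = 0.81/65 = 0.012 kg m⁻⁴
  82–95 m: Δρ/Δz = 0.55/13 = 0.042 kg m⁻⁴
  95–105 m: Δρ/Δz = 0.27/10 = 0.027 kg m⁻⁴
  105–153 m: Δρ/Δz = 0.08/48 = 1.7 × 10⁻³ kg m⁻⁴
  153–186 m: Δρ/Δz = 0.97/33 = 0.029 kg m⁻⁴
The largest gradient is in the 82–95 m interval — the pycnocline.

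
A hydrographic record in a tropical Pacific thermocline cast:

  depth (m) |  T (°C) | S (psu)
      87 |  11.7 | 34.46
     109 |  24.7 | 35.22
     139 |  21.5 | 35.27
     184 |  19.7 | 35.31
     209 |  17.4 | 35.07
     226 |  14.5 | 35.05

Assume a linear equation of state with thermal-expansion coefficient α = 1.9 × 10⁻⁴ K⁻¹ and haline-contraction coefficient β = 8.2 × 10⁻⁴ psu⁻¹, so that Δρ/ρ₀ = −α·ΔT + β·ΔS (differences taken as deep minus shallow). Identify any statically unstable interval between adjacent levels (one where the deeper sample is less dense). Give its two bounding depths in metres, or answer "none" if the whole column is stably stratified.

87–109 m

Evaluate Δρ/ρ₀ = −αΔT + βΔS across each adjacent pair:
  87–109 m: −αΔT+βΔS = −(1.9 × 10⁻⁴)(+13.0)+(8.2 × 10⁻⁴)(+0.76) = -1.8 × 10⁻³ → UNSTABLE
  109–139 m: −αΔT+βΔS = −(1.9 × 10⁻⁴)(-3.2)+(8.2 × 10⁻⁴)(+0.05) = 6.5 × 10⁻⁴ → stable
  139–184 m: −αΔT+βΔS = −(1.9 × 10⁻⁴)(-1.8)+(8.2 × 10⁻⁴)(+0.04) = 3.7 × 10⁻⁴ → stable
  184–209 m: −αΔT+βΔS = −(1.9 × 10⁻⁴)(-2.3)+(8.2 × 10⁻⁴)(-0.24) = 2.4 × 10⁻⁴ → stable
  209–226 m: −αΔT+βΔS = −(1.9 × 10⁻⁴)(-2.9)+(8.2 × 10⁻⁴)(-0.02) = 5.3 × 10⁻⁴ → stable
The 87–109 m interval has Δρ < 0: lighter water underlies denser water.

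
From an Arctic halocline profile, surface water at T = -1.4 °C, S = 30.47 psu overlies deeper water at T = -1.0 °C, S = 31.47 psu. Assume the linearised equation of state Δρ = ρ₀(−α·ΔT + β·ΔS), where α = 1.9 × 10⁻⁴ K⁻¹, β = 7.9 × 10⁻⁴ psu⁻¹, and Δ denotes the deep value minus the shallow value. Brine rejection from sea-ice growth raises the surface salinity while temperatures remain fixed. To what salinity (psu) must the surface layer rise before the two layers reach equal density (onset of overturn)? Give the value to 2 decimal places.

Neutral buoyancy requires −α(T_deep − T_surf) + β(S_deep − S_surf′) = 0.
S_surf′ = S_deep − (α/β)·ΔT = 31.47 − (1.9 × 10⁻⁴/7.9 × 10⁻⁴)·(+0.4) = 31.3738 psu.
Increase required: 31.3738 − 30.47 = 0.9038 psu.

31.37 psu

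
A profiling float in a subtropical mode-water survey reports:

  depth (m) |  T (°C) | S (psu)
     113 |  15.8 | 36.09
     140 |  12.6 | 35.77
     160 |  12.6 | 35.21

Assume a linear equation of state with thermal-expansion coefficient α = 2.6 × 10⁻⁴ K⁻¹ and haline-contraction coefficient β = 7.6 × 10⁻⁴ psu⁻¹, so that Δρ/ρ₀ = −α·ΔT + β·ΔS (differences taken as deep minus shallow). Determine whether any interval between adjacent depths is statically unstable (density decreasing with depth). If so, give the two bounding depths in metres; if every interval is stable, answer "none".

140–160 m

Evaluate Δρ/ρ₀ = −αΔT + βΔS across each adjacent pair:
  113–140 m: −αΔT+βΔS = −(2.6 × 10⁻⁴)(-3.2)+(7.6 × 10⁻⁴)(-0.32) = 5.9 × 10⁻⁴ → stable
  140–160 m: −αΔT+βΔS = −(2.6 × 10⁻⁴)(+0.0)+(7.6 × 10⁻⁴)(-0.56) = -4.3 × 10⁻⁴ → UNSTABLE
The 140–160 m interval has Δρ < 0: lighter water underlies denser water.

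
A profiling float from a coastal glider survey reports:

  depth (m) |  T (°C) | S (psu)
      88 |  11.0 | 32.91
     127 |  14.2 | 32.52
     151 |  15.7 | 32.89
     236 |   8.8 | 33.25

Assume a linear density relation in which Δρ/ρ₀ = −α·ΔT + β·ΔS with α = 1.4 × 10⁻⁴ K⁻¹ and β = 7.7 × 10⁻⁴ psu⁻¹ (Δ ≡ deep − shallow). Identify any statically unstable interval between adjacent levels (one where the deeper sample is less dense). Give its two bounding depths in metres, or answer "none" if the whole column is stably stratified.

88–127 m

Evaluate Δρ/ρ₀ = −αΔT + βΔS across each adjacent pair:
  88–127 m: −αΔT+βΔS = −(1.4 × 10⁻⁴)(+3.2)+(7.7 × 10⁻⁴)(-0.39) = -7.5 × 10⁻⁴ → UNSTABLE
  127–151 m: −αΔT+βΔS = −(1.4 × 10⁻⁴)(+1.5)+(7.7 × 10⁻⁴)(+0.37) = 7.5 × 10⁻⁵ → stable
  151–236 m: −αΔT+βΔS = −(1.4 × 10⁻⁴)(-6.9)+(7.7 × 10⁻⁴)(+0.36) = 1.2 × 10⁻³ → stable
The 88–127 m interval has Δρ < 0: lighter water underlies denser water.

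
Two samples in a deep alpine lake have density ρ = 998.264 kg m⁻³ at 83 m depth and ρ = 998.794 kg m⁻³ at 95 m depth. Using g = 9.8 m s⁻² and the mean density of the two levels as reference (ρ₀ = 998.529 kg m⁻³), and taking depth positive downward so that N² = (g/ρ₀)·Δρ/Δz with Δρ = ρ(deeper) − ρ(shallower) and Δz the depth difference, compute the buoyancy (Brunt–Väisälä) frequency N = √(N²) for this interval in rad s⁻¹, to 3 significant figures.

0.0208 rad s⁻¹

Δρ = 998.794 − 998.264 = 0.530 kg m⁻³ over Δz = 95 − 83 = 12 m.
N² = (9.8/998.529) × (0.530/12) = 4.3347 × 10⁻⁴ s⁻².
N = √(4.3347 × 10⁻⁴) = 0.020820 rad s⁻¹ ≈ 0.0208 rad s⁻¹.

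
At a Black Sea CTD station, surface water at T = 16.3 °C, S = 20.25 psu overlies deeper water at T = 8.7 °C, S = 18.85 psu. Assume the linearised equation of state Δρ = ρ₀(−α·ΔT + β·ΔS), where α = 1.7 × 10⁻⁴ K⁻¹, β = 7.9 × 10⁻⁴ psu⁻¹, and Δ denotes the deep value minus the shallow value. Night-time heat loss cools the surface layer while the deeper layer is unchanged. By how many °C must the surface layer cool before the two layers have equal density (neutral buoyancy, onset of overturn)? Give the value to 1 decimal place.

1.1 °C

Neutral buoyancy requires Δρ = 0, i.e. −α(T_deep − T_surf′) + β(S_deep − S_surf) = 0.
T_surf′ = T_deep − (β/α)·ΔS = 8.7 − (7.9 × 10⁻⁴/1.7 × 10⁻⁴)·(-1.40) = 15.206 °C.
Cooling required: 16.3 − (15.206) = 1.094 °C.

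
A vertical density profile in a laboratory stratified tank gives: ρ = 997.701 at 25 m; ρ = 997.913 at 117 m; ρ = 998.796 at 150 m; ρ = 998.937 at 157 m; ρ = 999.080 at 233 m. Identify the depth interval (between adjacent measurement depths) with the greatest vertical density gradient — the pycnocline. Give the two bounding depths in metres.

Compute the density gradient over each adjacent pair:
  25–117 m: Δρ/Δz = 0.212/92 = 2.3 × 10⁻³ kg m⁻⁴
  117–150 m: Δρ/Δz = 0.883/33 = 0.027 kg m⁻⁴
  150–157 m: Δρ/Δz = 0.141/7 = 0.020 kg m⁻⁴
  157–233 m: Δρ/Δz = 0.143/76 = 1.9 × 10⁻³ kg m⁻⁴
The largest gradient is in the 117–150 m interval — the pycnocline.

117–150 m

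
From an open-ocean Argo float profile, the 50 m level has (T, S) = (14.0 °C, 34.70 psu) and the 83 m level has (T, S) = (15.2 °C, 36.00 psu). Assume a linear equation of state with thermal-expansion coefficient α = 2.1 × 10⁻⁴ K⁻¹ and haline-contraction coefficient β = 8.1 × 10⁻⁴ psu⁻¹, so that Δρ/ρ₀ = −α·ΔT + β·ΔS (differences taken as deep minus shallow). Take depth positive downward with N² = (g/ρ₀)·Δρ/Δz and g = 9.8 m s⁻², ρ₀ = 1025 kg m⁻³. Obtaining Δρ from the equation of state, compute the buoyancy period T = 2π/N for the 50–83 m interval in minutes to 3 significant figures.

6.79 min

ΔT = +1.2 K, ΔS = +1.30 psu (deep − shallow).
Δρ/ρ₀ = −αΔT + βΔS = -2.52 × 10⁻⁴ + 1.053 × 10⁻³ = 8.01 × 10⁻⁴, so Δρ ≈ 0.8210 kg m⁻³.
N² = (g/ρ₀)·Δρ/Δz = g·(Δρ/ρ₀)/Δz = 9.8 × 8.01 × 10⁻⁴ / 33 = 2.3787 × 10⁻⁴ s⁻².
N = √(2.3787 × 10⁻⁴) = 0.015423 rad s⁻¹ → T = 2π/N = 407.39 s = 6.7898 min ≈ 6.79 min.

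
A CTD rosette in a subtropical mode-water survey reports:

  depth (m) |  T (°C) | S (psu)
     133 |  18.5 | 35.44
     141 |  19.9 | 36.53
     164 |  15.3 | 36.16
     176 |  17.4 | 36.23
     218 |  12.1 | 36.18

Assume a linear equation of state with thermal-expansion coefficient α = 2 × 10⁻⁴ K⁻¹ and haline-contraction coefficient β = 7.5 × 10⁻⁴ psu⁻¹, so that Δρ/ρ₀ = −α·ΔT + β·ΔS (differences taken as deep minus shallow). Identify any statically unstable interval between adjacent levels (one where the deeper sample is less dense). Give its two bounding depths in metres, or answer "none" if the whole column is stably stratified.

Evaluate Δρ/ρ₀ = −αΔT + βΔS across each adjacent pair:
  133–141 m: −αΔT+βΔS = −(2 × 10⁻⁴)(+1.4)+(7.5 × 10⁻⁴)(+1.09) = 5.4 × 10⁻⁴ → stable
  141–164 m: −αΔT+βΔS = −(2 × 10⁻⁴)(-4.6)+(7.5 × 10⁻⁴)(-0.37) = 6.4 × 10⁻⁴ → stable
  164–176 m: −αΔT+βΔS = −(2 × 10⁻⁴)(+2.1)+(7.5 × 10⁻⁴)(+0.07) = -3.7 × 10⁻⁴ → UNSTABLE
  176–218 m: −αΔT+βΔS = −(2 × 10⁻⁴)(-5.3)+(7.5 × 10⁻⁴)(-0.05) = 1.0 × 10⁻³ → stable
The 164–176 m interval has Δρ < 0: lighter water underlies denser water.

164–176 m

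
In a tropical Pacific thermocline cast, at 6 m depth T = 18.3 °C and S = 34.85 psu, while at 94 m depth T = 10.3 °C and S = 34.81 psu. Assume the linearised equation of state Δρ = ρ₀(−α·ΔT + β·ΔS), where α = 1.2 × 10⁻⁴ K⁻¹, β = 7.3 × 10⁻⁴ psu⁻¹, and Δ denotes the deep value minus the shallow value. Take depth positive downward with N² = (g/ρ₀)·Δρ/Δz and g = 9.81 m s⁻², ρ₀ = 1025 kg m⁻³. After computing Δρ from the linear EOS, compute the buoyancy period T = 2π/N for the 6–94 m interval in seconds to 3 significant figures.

ΔT = -8.0 K, ΔS = -0.04 psu (deep − shallow).
Δρ/ρ₀ = −αΔT + βΔS = 9.60 × 10⁻⁴ − 2.92 × 10⁻⁵ = 9.308 × 10⁻⁴, so Δρ ≈ 0.9541 kg m⁻³.
N² = (g/ρ₀)·Δρ/Δz = g·(Δρ/ρ₀)/Δz = 9.81 × 9.308 × 10⁻⁴ / 88 = 1.0376 × 10⁻⁴ s⁻².
N = √(1.0376 × 10⁻⁴) = 0.010186 rad s⁻¹ → T = 2π/N = 616.85 s ≈ 617 s.

617 s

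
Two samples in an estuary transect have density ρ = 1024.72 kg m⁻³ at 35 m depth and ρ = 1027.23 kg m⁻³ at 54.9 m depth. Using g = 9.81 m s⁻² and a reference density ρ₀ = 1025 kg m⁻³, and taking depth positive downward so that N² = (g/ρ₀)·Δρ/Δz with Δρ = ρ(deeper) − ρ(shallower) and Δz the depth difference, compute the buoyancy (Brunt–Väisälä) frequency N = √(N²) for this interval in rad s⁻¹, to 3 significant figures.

0.0347 rad s⁻¹

Δρ = 1027.23 − 1024.72 = 2.51 kg m⁻³ over Δz = 54.9 − 35 = 19.9 m.
N² = (9.81/1025) × (2.51/19.9) = 1.2072 × 10⁻³ s⁻².
N = √(1.2072 × 10⁻³) = 0.034745 rad s⁻¹ ≈ 0.0347 rad s⁻¹.
Since Δρ > 0 the layer is stably stratified.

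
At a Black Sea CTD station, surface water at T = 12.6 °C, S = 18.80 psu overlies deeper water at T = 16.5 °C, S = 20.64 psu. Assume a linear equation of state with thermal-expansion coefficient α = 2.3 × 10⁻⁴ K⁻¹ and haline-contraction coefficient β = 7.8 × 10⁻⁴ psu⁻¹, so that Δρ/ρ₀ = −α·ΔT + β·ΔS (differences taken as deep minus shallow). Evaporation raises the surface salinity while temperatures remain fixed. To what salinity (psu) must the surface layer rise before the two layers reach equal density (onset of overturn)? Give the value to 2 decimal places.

Neutral buoyancy requires −α(T_deep − T_surf) + β(S_deep − S_surf′) = 0.
S_surf′ = S_deep − (α/β)·ΔT = 20.64 − (2.3 × 10⁻⁴/7.8 × 10⁻⁴)·(+3.9) = 19.4900 psu.
Increase required: 19.4900 − 18.80 = 0.6900 psu.

19.49 psu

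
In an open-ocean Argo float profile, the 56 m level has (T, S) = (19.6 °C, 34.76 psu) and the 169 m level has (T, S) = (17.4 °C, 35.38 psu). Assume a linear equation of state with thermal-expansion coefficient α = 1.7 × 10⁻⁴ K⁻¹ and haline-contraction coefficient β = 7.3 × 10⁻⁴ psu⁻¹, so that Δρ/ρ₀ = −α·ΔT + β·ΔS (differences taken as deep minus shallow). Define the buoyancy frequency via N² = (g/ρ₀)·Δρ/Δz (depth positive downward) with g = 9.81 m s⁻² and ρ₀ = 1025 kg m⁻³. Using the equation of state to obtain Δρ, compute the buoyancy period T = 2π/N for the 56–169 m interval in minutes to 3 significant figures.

ΔT = -2.2 K, ΔS = +0.62 psu (deep − shallow).
Δρ/ρ₀ = −αΔT + βΔS = 3.74 × 10⁻⁴ + 4.526 × 10⁻⁴ = 8.266 × 10⁻⁴, so Δρ ≈ 0.8473 kg m⁻³.
N² = (g/ρ₀)·Δρ/Δz = g·(Δρ/ρ₀)/Δz = 9.81 × 8.266 × 10⁻⁴ / 113 = 7.1761 × 10⁻⁵ s⁻².
N = √(7.1761 × 10⁻⁵) = 8.4712 × 10⁻³ rad s⁻¹ → T = 2π/N = 741.71 s = 12.362 min ≈ 12.4 min.

12.4 min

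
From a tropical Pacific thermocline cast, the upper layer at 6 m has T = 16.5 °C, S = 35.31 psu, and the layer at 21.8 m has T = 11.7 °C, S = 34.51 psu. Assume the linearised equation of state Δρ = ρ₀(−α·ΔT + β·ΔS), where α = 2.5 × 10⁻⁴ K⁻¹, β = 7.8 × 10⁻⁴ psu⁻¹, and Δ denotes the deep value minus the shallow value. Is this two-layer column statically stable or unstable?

ΔT = 11.7 − 16.5 = -4.8 K and ΔS = 34.51 − 35.31 = -0.80 psu (deep − shallow).
−αΔT = 1.20 × 10⁻³; βΔS = -6.24 × 10⁻⁴; sum Δρ/ρ₀ = 5.76 × 10⁻⁴.
Δρ/ρ₀ > 0, so Δρ > 0: deeper water is denser → statically stable.

stable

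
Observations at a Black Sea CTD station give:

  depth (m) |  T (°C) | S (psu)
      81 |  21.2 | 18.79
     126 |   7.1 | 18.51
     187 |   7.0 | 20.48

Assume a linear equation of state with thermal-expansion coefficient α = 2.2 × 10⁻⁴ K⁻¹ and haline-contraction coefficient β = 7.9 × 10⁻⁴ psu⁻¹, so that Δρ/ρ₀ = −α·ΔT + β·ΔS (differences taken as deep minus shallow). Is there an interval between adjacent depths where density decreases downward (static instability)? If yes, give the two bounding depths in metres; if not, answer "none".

Evaluate Δρ/ρ₀ = −αΔT + βΔS across each adjacent pair:
  81–126 m: −αΔT+βΔS = −(2.2 × 10⁻⁴)(-14.1)+(7.9 × 10⁻⁴)(-0.28) = 2.9 × 10⁻³ → stable
  126–187 m: −αΔT+βΔS = −(2.2 × 10⁻⁴)(-0.1)+(7.9 × 10⁻⁴)(+1.97) = 1.6 × 10⁻³ → stable
Every interval has Δρ > 0: the column is stably stratified throughout.

none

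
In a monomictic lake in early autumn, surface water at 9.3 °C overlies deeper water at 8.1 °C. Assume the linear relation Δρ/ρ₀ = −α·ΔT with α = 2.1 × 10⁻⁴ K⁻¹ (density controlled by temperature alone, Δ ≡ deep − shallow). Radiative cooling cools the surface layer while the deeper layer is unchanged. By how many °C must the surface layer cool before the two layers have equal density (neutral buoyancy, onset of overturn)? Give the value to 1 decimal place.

1.2 °C

With temperature the only control, equal density requires T_surf′ = T_deep.
T_surf′ = 8.1 °C.
Cooling required: 9.3 − 8.1 = 1.2 °C.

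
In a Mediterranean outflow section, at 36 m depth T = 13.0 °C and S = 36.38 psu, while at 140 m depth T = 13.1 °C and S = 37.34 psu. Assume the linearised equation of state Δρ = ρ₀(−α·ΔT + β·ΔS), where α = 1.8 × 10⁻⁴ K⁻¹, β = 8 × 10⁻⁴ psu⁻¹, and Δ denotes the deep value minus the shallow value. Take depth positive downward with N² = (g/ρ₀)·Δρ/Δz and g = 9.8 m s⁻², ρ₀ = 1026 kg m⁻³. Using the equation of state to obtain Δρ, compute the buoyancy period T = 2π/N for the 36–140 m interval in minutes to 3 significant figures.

ΔT = +0.1 K, ΔS = +0.96 psu (deep − shallow).
Δρ/ρ₀ = −αΔT + βΔS = -1.80 × 10⁻⁵ + 7.68 × 10⁻⁴ = 7.50 × 10⁻⁴, so Δρ ≈ 0.7695 kg m⁻³.
N² = (g/ρ₀)·Δρ/Δz = g·(Δρ/ρ₀)/Δz = 9.8 × 7.50 × 10⁻⁴ / 104 = 7.0673 × 10⁻⁵ s⁻².
N = √(7.0673 × 10⁻⁵) = 8.4067 × 10⁻³ rad s⁻¹ → T = 2π/N = 747.40 s = 12.457 min ≈ 12.5 min.

12.5 min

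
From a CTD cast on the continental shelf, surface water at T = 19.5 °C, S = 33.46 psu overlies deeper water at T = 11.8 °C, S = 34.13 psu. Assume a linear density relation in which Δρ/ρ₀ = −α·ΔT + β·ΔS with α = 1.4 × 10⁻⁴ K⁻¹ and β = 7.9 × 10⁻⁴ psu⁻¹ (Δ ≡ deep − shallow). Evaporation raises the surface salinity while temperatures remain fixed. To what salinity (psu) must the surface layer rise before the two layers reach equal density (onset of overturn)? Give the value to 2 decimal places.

35.49 psu

Neutral buoyancy requires −α(T_deep − T_surf) + β(S_deep − S_surf′) = 0.
S_surf′ = S_deep − (α/β)·ΔT = 34.13 − (1.4 × 10⁻⁴/7.9 × 10⁻⁴)·(-7.7) = 35.4946 psu.
Increase required: 35.4946 − 33.46 = 2.0346 psu.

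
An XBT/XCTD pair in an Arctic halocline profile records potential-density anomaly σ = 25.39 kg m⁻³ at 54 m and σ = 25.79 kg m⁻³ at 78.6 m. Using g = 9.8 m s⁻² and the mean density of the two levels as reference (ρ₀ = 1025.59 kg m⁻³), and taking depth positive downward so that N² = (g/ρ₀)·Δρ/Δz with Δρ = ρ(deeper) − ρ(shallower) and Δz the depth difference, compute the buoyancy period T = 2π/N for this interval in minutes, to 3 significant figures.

Δρ = 1025.79 − 1025.39 = 0.40 kg m⁻³ over Δz = 78.6 − 54 = 24.6 m.
N² = (9.8/1025.59) × (0.40/24.6) = 1.5537 × 10⁻⁴ s⁻².
N = √(1.5537 × 10⁻⁴) = 0.012465 rad s⁻¹, so T = 2π/N = 504.07 s = 8.4012 min ≈ 8.40 min.

8.40 min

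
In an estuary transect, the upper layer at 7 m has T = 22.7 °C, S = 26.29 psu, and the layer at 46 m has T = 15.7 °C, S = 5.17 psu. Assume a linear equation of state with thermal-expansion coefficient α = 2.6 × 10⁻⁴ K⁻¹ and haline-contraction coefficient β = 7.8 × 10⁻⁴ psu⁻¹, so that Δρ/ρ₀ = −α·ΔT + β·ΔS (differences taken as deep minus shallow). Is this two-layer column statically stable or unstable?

unstable

ΔT = 15.7 − 22.7 = -7.0 K and ΔS = 5.17 − 26.29 = -21.12 psu (deep − shallow).
−αΔT = 1.82 × 10⁻³; βΔS = -0.0164736; sum Δρ/ρ₀ = -0.0146536.
Δρ/ρ₀ < 0, so Δρ < 0: deeper water is lighter → statically unstable; the column would overturn.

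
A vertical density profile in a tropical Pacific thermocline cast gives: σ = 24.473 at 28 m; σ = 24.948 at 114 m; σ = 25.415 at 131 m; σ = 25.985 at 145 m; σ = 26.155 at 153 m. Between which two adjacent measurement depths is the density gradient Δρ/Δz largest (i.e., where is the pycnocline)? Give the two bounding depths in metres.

Compute the density gradient over each adjacent pair:
  28–114 m: Δρ/Δz = 0.475/86 = 5.5 × 10⁻³ kg m⁻⁴
  114–131 m: Δρ/Δz = 0.467/17 = 0.027 kg m⁻⁴
  131–145 m: Δρ/Δz = 0.570/14 = 0.041 kg m⁻⁴
  145–153 m: Δρ/Δz = 0.170/8 = 0.021 kg m⁻⁴
The largest gradient is in the 131–145 m interval — the pycnocline.

131–145 m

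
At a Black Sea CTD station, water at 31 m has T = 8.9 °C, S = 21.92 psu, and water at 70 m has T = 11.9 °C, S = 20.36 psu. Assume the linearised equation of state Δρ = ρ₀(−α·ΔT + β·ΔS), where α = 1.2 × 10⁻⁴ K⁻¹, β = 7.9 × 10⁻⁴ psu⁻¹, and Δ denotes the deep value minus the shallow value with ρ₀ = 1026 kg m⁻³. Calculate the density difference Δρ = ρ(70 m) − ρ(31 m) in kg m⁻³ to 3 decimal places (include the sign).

-1.634 kg m⁻³

ΔT = +3.0 K, ΔS = -1.56 psu (deep − shallow).
Δρ/ρ₀ = −(1.2 × 10⁻⁴)(+3.0) + (7.9 × 10⁻⁴)(-1.56) = -1.5924 × 10⁻³.
Δρ = 1026 × (-1.5924 × 10⁻³) = -1.634 kg m⁻³.
Negative Δρ: lighter below, statically unstable.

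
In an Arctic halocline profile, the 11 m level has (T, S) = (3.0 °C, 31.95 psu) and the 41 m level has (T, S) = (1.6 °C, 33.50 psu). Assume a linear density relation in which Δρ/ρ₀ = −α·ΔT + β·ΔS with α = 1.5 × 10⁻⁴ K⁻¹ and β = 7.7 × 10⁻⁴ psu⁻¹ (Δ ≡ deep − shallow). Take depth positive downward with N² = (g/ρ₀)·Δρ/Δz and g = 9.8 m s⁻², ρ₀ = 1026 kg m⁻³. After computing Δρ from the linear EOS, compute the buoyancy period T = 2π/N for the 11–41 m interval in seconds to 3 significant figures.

293 s

ΔT = -1.4 K, ΔS = +1.55 psu (deep − shallow).
Δρ/ρ₀ = −αΔT + βΔS = 2.10 × 10⁻⁴ + 1.1935 × 10⁻³ = 1.4035 × 10⁻³, so Δρ ≈ 1.440 kg m⁻³.
N² = (g/ρ₀)·Δρ/Δz = g·(Δρ/ρ₀)/Δz = 9.8 × 1.4035 × 10⁻³ / 30 = 4.5848 × 10⁻⁴ s⁻².
N = √(4.5848 × 10⁻⁴) = 0.021412 rad s⁻¹ → T = 2π/N = 293.44 s ≈ 293 s.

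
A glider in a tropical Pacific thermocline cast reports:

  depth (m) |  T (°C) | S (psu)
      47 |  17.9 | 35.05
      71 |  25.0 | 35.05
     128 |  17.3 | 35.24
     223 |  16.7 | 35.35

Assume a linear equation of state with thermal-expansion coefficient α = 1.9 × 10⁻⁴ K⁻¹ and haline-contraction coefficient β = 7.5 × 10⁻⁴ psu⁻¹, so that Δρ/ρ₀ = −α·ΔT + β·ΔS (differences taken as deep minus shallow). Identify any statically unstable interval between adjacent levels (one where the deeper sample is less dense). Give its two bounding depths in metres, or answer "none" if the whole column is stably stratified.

Evaluate Δρ/ρ₀ = −αΔT + βΔS across each adjacent pair:
  47–71 m: −αΔT+βΔS = −(1.9 × 10⁻⁴)(+7.1)+(7.5 × 10⁻⁴)(+0.00) = -1.3 × 10⁻³ → UNSTABLE
  71–128 m: −αΔT+βΔS = −(1.9 × 10⁻⁴)(-7.7)+(7.5 × 10⁻⁴)(+0.19) = 1.6 × 10⁻³ → stable
  128–223 m: −αΔT+βΔS = −(1.9 × 10⁻⁴)(-0.6)+(7.5 × 10⁻⁴)(+0.11) = 2.0 × 10⁻⁴ → stable
The 47–71 m interval has Δρ < 0: lighter water underlies denser water.

47–71 m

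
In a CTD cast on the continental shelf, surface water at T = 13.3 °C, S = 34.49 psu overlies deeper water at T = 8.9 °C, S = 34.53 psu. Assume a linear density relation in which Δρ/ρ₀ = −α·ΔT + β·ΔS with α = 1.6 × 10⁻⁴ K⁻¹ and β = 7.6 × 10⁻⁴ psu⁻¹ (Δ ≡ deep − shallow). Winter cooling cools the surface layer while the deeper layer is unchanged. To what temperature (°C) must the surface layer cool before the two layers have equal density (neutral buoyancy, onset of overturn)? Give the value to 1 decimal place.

Neutral buoyancy requires Δρ = 0, i.e. −α(T_deep − T_surf′) + β(S_deep − S_surf) = 0.
T_surf′ = T_deep − (β/α)·ΔS = 8.9 − (7.6 × 10⁻⁴/1.6 × 10⁻⁴)·(+0.04) = 8.710 °C.
Cooling required: 13.3 − (8.710) = 4.590 °C.

8.7 °C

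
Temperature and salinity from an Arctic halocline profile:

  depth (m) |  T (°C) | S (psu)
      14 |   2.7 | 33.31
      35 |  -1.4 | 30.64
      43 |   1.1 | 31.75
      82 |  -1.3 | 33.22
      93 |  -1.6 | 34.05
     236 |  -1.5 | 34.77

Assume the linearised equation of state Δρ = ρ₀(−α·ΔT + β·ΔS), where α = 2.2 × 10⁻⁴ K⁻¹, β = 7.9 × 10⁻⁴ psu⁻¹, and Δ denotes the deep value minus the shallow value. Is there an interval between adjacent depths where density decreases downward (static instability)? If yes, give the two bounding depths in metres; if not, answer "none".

Evaluate Δρ/ρ₀ = −αΔT + βΔS across each adjacent pair:
  14–35 m: −αΔT+βΔS = −(2.2 × 10⁻⁴)(-4.1)+(7.9 × 10⁻⁴)(-2.67) = -1.2 × 10⁻³ → UNSTABLE
  35–43 m: −αΔT+βΔS = −(2.2 × 10⁻⁴)(+2.5)+(7.9 × 10⁻⁴)(+1.11) = 3.3 × 10⁻⁴ → stable
  43–82 m: −αΔT+βΔS = −(2.2 × 10⁻⁴)(-2.4)+(7.9 × 10⁻⁴)(+1.47) = 1.7 × 10⁻³ → stable
  82–93 m: −αΔT+βΔS = −(2.2 × 10⁻⁴)(-0.3)+(7.9 × 10⁻⁴)(+0.83) = 7.2 × 10⁻⁴ → stable
  93–236 m: −αΔT+βΔS = −(2.2 × 10⁻⁴)(+0.1)+(7.9 × 10⁻⁴)(+0.72) = 5.5 × 10⁻⁴ → stable
The 14–35 m interval has Δρ < 0: lighter water underlies denser water.

14–35 m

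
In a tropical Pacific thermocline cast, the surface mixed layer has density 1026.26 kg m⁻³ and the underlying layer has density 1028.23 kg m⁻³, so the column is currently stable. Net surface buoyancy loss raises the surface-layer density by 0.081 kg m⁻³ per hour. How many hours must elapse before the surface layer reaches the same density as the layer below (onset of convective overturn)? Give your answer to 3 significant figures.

24.3 hours

Density deficit of the surface layer: 1028.23 − 1026.26 = 1.97 kg m⁻³.
Required change = 1.97 / 0.081 = 24.3 hours.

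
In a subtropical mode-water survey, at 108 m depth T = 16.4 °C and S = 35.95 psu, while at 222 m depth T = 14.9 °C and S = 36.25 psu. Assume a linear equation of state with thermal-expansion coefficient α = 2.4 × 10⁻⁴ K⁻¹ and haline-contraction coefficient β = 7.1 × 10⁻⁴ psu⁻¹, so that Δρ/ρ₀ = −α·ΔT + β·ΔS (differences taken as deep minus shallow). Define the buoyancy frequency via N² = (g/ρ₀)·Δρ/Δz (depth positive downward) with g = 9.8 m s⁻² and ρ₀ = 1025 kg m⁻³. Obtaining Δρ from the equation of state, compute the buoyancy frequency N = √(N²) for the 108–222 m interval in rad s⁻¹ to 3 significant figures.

7.02 × 10⁻³ rad s⁻¹

ΔT = -1.5 K, ΔS = +0.30 psu (deep − shallow).
Δρ/ρ₀ = −αΔT + βΔS = 3.60 × 10⁻⁴ + 2.13 × 10⁻⁴ = 5.73 × 10⁻⁴, so Δρ ≈ 0.5873 kg m⁻³.
N² = (g/ρ₀)·Δρ/Δz = g·(Δρ/ρ₀)/Δz = 9.8 × 5.73 × 10⁻⁴ / 114 = 4.9258 × 10⁻⁵ s⁻².
N = √(4.9258 × 10⁻⁵) = 7.0184 × 10⁻³ rad s⁻¹ ≈ 7.02 × 10⁻³ rad s⁻¹.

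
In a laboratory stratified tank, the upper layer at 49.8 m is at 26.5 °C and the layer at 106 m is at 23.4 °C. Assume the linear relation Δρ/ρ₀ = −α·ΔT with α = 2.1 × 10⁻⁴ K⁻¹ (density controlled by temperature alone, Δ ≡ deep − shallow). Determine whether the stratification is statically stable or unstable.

stable

ΔT = 23.4 − 26.5 = -3.1 K, so Δρ/ρ₀ = −αΔT = 6.51 × 10⁻⁴.
Δρ/ρ₀ > 0, so Δρ > 0: deeper water is denser → statically stable.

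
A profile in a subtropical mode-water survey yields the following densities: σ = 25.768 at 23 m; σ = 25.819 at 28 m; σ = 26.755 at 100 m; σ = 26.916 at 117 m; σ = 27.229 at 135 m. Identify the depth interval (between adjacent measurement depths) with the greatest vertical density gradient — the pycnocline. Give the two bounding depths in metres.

Compute the density gradient over each adjacent pair:
  23–28 m: Δρ/Δz = 0.051/5 = 0.010 kg m⁻⁴
  28–100 m: Δρ/Δz = 0.936/72 = 0.013 kg m⁻⁴
  100–117 m: Δρ/Δz = 0.161/17 = 9.5 × 10⁻³ kg m⁻⁴
  117–135 m: Δρ/Δz = 0.313/18 = 0.017 kg m⁻⁴
The largest gradient is in the 117–135 m interval — the pycnocline.

117–135 m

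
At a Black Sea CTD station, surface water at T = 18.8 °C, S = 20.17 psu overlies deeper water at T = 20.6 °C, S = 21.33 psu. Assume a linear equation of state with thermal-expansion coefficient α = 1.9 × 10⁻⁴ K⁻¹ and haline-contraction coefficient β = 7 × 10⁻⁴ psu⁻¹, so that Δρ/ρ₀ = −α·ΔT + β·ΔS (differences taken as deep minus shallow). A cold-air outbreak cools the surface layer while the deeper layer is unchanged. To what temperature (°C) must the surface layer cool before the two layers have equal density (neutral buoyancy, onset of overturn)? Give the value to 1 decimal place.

16.3 °C

Neutral buoyancy requires Δρ = 0, i.e. −α(T_deep − T_surf′) + β(S_deep − S_surf) = 0.
T_surf′ = T_deep − (β/α)·ΔS = 20.6 − (7 × 10⁻⁴/1.9 × 10⁻⁴)·(+1.16) = 16.326 °C.
Cooling required: 18.8 − (16.326) = 2.474 °C.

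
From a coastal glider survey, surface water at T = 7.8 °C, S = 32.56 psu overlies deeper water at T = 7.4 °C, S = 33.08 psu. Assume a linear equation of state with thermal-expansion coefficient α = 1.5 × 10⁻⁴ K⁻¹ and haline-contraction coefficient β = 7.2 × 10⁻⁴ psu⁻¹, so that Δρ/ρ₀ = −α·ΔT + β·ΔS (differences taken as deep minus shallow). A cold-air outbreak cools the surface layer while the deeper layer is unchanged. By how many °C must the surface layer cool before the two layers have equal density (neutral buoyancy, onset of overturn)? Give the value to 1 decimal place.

2.9 °C

Neutral buoyancy requires Δρ = 0, i.e. −α(T_deep − T_surf′) + β(S_deep − S_surf) = 0.
T_surf′ = T_deep − (β/α)·ΔS = 7.4 − (7.2 × 10⁻⁴/1.5 × 10⁻⁴)·(+0.52) = 4.904 °C.
Cooling required: 7.8 − (4.904) = 2.896 °C.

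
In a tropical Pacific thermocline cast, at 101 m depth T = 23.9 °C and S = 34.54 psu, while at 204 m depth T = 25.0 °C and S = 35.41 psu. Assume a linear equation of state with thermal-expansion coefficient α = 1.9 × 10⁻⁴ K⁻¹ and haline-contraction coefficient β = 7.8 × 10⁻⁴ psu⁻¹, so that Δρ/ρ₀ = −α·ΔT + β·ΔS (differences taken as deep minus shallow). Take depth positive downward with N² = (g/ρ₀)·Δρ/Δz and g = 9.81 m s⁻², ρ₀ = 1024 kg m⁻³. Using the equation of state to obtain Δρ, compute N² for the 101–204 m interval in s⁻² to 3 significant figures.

4.47 × 10⁻⁵ s⁻²

ΔT = +1.1 K, ΔS = +0.87 psu (deep − shallow).
Δρ/ρ₀ = −αΔT + βΔS = -2.09 × 10⁻⁴ + 6.786 × 10⁻⁴ = 4.696 × 10⁻⁴, so Δρ ≈ 0.4809 kg m⁻³.
N² = (g/ρ₀)·Δρ/Δz = g·(Δρ/ρ₀)/Δz = 9.81 × 4.696 × 10⁻⁴ / 103 = 4.4726 × 10⁻⁵ s⁻² ≈ 4.47 × 10⁻⁵ s⁻².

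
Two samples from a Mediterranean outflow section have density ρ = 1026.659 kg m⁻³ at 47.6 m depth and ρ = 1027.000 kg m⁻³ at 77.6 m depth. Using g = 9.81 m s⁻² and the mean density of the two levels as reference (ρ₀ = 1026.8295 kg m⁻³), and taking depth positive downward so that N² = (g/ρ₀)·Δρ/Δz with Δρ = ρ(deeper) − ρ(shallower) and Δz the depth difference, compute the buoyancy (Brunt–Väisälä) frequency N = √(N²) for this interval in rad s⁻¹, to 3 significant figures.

0.0104 rad s⁻¹

Δρ = 1027.000 − 1026.659 = 0.341 kg m⁻³ over Δz = 77.6 − 47.6 = 30 m.
N² = (9.81/1026.8295) × (0.341/30) = 1.0859 × 10⁻⁴ s⁻².
N = √(1.0859 × 10⁻⁴) = 0.010421 rad s⁻¹ ≈ 0.0104 rad s⁻¹.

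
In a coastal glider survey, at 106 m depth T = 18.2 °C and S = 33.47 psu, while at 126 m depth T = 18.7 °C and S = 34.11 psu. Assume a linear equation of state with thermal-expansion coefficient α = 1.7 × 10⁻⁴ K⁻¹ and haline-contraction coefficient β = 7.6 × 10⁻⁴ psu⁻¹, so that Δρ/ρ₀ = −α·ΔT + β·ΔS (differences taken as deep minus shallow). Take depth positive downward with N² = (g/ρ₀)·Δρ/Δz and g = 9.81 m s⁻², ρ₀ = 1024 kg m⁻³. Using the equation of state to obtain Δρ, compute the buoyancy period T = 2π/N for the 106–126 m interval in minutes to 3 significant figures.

7.46 min

ΔT = +0.5 K, ΔS = +0.64 psu (deep − shallow).
Δρ/ρ₀ = −αΔT + βΔS = -8.50 × 10⁻⁵ + 4.864 × 10⁻⁴ = 4.014 × 10⁻⁴, so Δρ ≈ 0.4110 kg m⁻³.
N² = (g/ρ₀)·Δρ/Δz = g·(Δρ/ρ₀)/Δz = 9.81 × 4.014 × 10⁻⁴ / 20 = 1.9689 × 10⁻⁴ s⁻².
N = √(1.9689 × 10⁻⁴) = 0.014032 rad s⁻¹ → T = 2π/N = 447.78 s = 7.4630 min ≈ 7.46 min.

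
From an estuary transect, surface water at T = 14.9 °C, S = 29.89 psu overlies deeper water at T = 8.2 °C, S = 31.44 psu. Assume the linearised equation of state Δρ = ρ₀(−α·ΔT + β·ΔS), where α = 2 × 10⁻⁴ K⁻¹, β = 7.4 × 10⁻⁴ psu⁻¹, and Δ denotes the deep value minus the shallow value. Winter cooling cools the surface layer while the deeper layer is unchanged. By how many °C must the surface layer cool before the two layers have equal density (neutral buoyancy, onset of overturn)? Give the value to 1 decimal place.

12.4 °C

Neutral buoyancy requires Δρ = 0, i.e. −α(T_deep − T_surf′) + β(S_deep − S_surf) = 0.
T_surf′ = T_deep − (β/α)·ΔS = 8.2 − (7.4 × 10⁻⁴/2 × 10⁻⁴)·(+1.55) = 2.465 °C.
Cooling required: 14.9 − (2.465) = 12.435 °C.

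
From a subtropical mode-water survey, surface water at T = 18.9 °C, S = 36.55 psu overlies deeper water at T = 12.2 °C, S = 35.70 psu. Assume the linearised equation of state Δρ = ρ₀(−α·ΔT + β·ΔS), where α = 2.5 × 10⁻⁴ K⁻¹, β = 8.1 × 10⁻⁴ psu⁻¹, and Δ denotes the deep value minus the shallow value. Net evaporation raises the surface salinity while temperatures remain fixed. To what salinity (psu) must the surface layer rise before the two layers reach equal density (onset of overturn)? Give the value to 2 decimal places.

Neutral buoyancy requires −α(T_deep − T_surf) + β(S_deep − S_surf′) = 0.
S_surf′ = S_deep − (α/β)·ΔT = 35.70 − (2.5 × 10⁻⁴/8.1 × 10⁻⁴)·(-6.7) = 37.7679 psu.
Increase required: 37.7679 − 36.55 = 1.2179 psu.

37.77 psu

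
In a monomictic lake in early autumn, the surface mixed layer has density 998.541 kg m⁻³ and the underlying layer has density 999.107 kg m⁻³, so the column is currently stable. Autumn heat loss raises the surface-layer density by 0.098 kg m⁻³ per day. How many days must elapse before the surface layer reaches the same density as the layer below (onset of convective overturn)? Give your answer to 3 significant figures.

5.78 days

Density deficit of the surface layer: 999.107 − 998.541 = 0.566 kg m⁻³.
Required change = 0.566 / 0.098 = 5.78 days.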